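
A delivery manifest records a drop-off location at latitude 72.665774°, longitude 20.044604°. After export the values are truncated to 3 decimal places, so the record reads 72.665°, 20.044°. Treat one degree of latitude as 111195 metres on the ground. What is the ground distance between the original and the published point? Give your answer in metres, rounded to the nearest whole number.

88 metres

Δlat = 72.665774 − 72.665 = +0.000774°; Δlon = 20.044604 − 20.044 = +0.000604°.
North–south shift: 0.000774 × 111195 = 86.0649 m.
East–west at this latitude: 0.000604° × 111195 × cos 72.665° ≈ 0.000604 × 33131.4 = 20.0114 m.
Hypotenuse of the two orthogonal shifts: √(86.0649² + 20.0114²) = 88.3608 m.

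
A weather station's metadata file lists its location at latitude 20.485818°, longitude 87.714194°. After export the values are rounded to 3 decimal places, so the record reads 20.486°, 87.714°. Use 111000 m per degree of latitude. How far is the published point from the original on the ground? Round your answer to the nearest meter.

29 meters

Δlat = 20.485818 − 20.486 = -0.000182°; Δlon = 87.714194 − 87.714 = +0.000194°.
North–south shift: -0.000182 × 111000 = -20.202 m.
E–W at 20.486°: 0.000194° × 111000 × cos 20.486° = 0.000194 × 111000 × 0.9368 ≈ 20.1721 m.
Combined displacement = (20.202² + 20.1721²)^½ ≈ 28.5488 m.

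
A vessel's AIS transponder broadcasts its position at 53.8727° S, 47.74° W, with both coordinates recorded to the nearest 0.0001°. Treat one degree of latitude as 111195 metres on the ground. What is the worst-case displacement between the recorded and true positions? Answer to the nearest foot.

Rounding to 4 decimal places leaves each coordinate within ±5e-05° of the true value.
N–S: 5e-05° × 111195 m/° = 5.55975 m.
East–west component at 53.8727°: 5e-05° × 111195 × cos 53.8727° ≈ 5e-05 × 65558.5 ≈ 3.27792 m.
Worst case both components are at the extreme and orthogonal: √(5.55975² + 3.27792²) ≈ 6.45412 m.
Converting: 6.45412 m × 3.2808 ft/m ≈ 21.175 ft.

21 feet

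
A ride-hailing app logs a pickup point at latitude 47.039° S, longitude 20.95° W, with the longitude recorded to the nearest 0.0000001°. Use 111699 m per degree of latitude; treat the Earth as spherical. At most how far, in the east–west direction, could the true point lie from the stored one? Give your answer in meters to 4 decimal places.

0.0038 meters

Rounding to 7 decimal places leaves the longitude within ±5e-08° of the true value.
One degree of longitude at 47.039° is 111699 × cos 47.039° ≈ 111699 × 0.6815 = 76122.9 m.
So at most 5e-08° × 76122.9 ≈ 0.00380615 m east–west.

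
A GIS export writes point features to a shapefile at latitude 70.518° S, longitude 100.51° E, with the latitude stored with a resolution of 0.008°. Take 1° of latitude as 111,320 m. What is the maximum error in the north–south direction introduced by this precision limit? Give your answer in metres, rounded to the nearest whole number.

445 metres

With a 0.008° grid the true value lies within half a step, ±0.008°/2 = ±0.004°, of the stored one.
North–south distance: 0.004° × 111320 m/° = 445.28 m.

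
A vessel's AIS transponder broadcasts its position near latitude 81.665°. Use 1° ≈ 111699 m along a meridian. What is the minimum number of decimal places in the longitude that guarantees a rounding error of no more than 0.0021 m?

At 81.665° one degree of longitude covers 111699 × cos 81.665° ≈ 111699 × 0.1450 ≈ 16192 m.
Rounding to N decimal places gives at most 0.5 × 10⁻ᴺ degrees of error, i.e. 0.5 × 10⁻ᴺ × 16192 m.
Need 0.5 × 16192 × 10⁻ᴺ ≤ 0.0021 → 10⁻ᴺ ≤ 2.594e-07, so N ≥ 6.59.
So 7 decimal places suffice (0.00081 m); 6 would allow up to 0.0081 m.

7 decimal places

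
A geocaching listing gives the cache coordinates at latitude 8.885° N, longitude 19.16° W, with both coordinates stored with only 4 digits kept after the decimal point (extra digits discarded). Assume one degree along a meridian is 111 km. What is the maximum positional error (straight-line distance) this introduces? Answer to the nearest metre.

16 metres

Truncating at 4 decimal places can drop up to a full unit in the last place, so each coordinate may be off by as much as 0.0001°.
North–south component: 0.0001° × 111000 = 11.1 m.
East–west component at 8.885°: 0.0001° × 111000 × cos 8.885° ≈ 0.0001 × 109668 ≈ 10.9668 m.
The two errors are perpendicular, so the maximum displacement is √(11.1² + 10.9668²) ≈ 15.6039 m.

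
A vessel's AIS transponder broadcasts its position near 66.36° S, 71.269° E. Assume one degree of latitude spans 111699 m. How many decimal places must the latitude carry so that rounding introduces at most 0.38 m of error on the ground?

6 decimal places

One degree of latitude covers 111699 m.
With N decimal places the half-ulp bound is 0.5·10⁻ᴺ°, or 0.5·10⁻ᴺ × 111699 m on the ground.
Need 0.5 × 111699 × 10⁻ᴺ ≤ 0.38 → 10⁻ᴺ ≤ 6.804e-06, so N ≥ 5.17.
N = 5 would give 0.558 m (too coarse); N = 6 gives 0.0558 m ≤ 0.38 m.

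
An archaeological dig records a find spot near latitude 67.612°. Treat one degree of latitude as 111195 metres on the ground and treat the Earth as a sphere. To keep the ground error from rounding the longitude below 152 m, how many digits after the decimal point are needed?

At 67.612° one degree of longitude covers 111195 × cos 67.612° ≈ 111195 × 0.3809 ≈ 42351.6 m.
Rounding to N decimal places gives at most 0.5 × 10⁻ᴺ degrees of error, i.e. 0.5 × 10⁻ᴺ × 42351.6 m.
Setting 21175.8 × 10⁻ᴺ ≤ 152 gives 10ᴺ ≥ 139.3, i.e. N ≥ 2.14.
So 3 decimal places suffice (21.2 m); 2 would allow up to 212 m.

3 decimal places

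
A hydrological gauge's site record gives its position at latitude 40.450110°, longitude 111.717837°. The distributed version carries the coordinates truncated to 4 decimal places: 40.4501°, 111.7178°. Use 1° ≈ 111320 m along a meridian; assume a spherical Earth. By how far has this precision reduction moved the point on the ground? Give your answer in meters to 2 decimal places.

3.33 meters

The latitude changed by +0.000010° and the longitude by +0.000037°.
North–south shift: 0.000010 × 111320 = 1.1132 m.
East–west at this latitude: 0.000037° × 111320 × cos 40.4501° ≈ 0.000037 × 84711.3 = 3.13432 m.
Hypotenuse of the two orthogonal shifts: √(1.1132² + 3.13432²) = 3.32613 m.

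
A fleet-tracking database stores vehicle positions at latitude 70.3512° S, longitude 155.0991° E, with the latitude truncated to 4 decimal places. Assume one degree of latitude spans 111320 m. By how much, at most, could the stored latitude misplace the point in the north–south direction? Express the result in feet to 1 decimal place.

Truncating at 4 decimal places can drop up to a full unit in the last place, so the latitude may be off by as much as 0.0001°.
North–south distance: 0.0001° × 111320 m/° = 11.132 m.
In feet: 11.132 m ÷ 0.3048 ≈ 36.522 ft.

36.5 feet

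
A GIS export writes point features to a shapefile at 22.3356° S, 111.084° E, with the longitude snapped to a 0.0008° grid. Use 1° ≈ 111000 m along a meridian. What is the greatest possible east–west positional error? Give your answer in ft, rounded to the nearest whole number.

With a 0.0008° grid the true value lies within half a step, ±0.0008°/2 = ±0.0004°, of the stored one.
Parallels shrink by cos φ, so at 22.3356° a degree of longitude is 111000 × 0.9250 ≈ 102672 m.
East–west error: 0.0004° × 102672 m/° ≈ 41.0688 m.
In feet: 41.0688 m ÷ 0.3048 ≈ 134.74 ft.

135 ft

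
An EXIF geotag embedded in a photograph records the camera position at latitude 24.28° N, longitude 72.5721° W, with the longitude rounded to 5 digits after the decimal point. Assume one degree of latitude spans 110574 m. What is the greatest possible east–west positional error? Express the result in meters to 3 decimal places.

Rounding to 5 decimal places leaves the longitude within ±5e-06° of the true value.
Parallels shrink by cos φ, so at 24.28° a degree of longitude is 110574 × 0.9115 ≈ 100793 m.
East–west error: 5e-06° × 100793 m/° ≈ 0.503967 m.

0.504 meters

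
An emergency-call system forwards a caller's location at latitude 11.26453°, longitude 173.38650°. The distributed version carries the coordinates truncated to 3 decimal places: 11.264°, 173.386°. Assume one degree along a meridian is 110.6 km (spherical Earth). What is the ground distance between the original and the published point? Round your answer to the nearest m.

Δlat = 11.26453 − 11.264 = +0.00053°; Δlon = 173.38650 − 173.386 = +0.00050°.
N–S: 0.00053° × 110600 m/° = 58.618 m.
E–W at 11.264°: 0.00050° × 110600 × cos 11.264° = 0.00050 × 110600 × 0.9807 ≈ 54.2348 m.
Distance: √(58.618² + 54.2348²) ≈ 79.8591 m.

80 m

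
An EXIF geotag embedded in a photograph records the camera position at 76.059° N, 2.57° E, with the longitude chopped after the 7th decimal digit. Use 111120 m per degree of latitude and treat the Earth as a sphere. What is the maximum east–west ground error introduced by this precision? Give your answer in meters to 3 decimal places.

0.003 meters

Truncating at 7 decimal places can drop up to a full unit in the last place, so the longitude may be off by as much as 1e-07°.
At latitude 76.059° a degree of longitude spans 111120 m × cos 76.059° = 111120 × 0.2409 ≈ 26771.3 m.
So at most 1e-07° × 26771.3 ≈ 0.00267713 m east–west.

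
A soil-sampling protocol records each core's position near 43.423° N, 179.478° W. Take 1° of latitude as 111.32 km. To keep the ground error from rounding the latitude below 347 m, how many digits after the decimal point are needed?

One degree of latitude covers 111320 m.
N decimal places → at most half a unit in the last place, 0.5 × 10⁻ᴺ° = 111320/2 × 10⁻ᴺ m.
Need 0.5 × 111320 × 10⁻ᴺ ≤ 347 → 10⁻ᴺ ≤ 6.234e-03, so N ≥ 2.21.
So 3 decimal places suffice (55.7 m); 2 would allow up to 557 m.

3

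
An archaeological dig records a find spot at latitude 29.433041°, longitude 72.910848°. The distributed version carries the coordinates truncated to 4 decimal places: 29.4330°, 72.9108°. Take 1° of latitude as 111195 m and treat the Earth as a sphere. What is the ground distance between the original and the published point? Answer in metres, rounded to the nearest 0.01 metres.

The latitude changed by +0.000041° and the longitude by +0.000048°.
N–S: 0.000041° × 111195 m/° = 4.55899 m.
East–west at this latitude: 0.000048° × 111195 × cos 29.433° ≈ 0.000048 × 96843.2 = 4.64847 m.
Hypotenuse of the two orthogonal shifts: √(4.55899² + 4.64847²) = 6.51097 m.

6.51 metres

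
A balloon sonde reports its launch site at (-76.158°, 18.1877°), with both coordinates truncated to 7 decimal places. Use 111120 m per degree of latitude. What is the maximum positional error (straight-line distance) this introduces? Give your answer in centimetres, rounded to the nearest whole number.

Truncating at 7 decimal places can drop up to a full unit in the last place, so each coordinate may be off by as much as 1e-07°.
Latitude error → 1e-07 × 111120 = 0.011112 m along the meridian.
Longitude error → 1e-07 × 111120 × cos 76.158° = 1e-07 × 111120 × 0.2392 ≈ 0.00265849 m.
Combining orthogonally: (0.011112² + 0.00265849²)^½ ≈ 0.0114256 m.
That is 0.0114256 m = 1.1426 cm.

1 centimetres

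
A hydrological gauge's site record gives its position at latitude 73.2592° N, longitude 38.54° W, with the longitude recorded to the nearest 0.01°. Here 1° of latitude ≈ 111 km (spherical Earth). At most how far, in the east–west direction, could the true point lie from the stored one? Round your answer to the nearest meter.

160 meters

Rounding to 2 decimal places leaves the longitude within ±0.005° of the true value.
Parallels shrink by cos φ, so at 73.2592° a degree of longitude is 111000 × 0.2880 ≈ 31972.7 m.
East–west error: 0.005° × 31972.7 m/° ≈ 159.864 m.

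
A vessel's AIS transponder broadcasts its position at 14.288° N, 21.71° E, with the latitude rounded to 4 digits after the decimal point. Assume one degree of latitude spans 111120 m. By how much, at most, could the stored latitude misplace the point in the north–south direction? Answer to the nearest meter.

6 meters

Rounding to 4 decimal places leaves the latitude within ±5e-05° of the true value.
So the N–S error is at most 5e-05 × 111120 = 5.556 m.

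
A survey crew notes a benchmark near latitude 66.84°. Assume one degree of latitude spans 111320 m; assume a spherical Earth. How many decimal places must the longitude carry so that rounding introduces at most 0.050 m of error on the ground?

At 66.84° one degree of longitude covers 111320 × cos 66.84° ≈ 111320 × 0.3933 ≈ 43782.2 m.
With N decimal places the half-ulp bound is 0.5·10⁻ᴺ°, or 0.5·10⁻ᴺ × 43782.2 m on the ground.
Setting 21891.1 × 10⁻ᴺ ≤ 0.050 gives 10ᴺ ≥ 4.378e+05, i.e. N ≥ 5.64.
So 6 decimal places suffice (0.0219 m); 5 would allow up to 0.219 m.

6 decimal places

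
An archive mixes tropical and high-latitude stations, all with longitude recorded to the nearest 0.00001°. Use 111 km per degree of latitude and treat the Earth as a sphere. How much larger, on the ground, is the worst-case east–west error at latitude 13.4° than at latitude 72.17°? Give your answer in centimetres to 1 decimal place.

Rounding to 5 decimal places leaves the longitude within ±5e-06° of the true value.
At 13.4°: 5e-06° × 111000 × cos 13.4° = 5e-06 × 111000 × 0.9728 ≈ 0.53989 m.
Error at 72.17° = 5e-06° × 111000 × cos 72.17° ≈ 0.555 × 0.3062 = 0.16994 m.
Difference: 0.53989 − 0.16994 = 0.36995 m.
That is 0.369953 m = 36.995 cm.

37.0 centimetres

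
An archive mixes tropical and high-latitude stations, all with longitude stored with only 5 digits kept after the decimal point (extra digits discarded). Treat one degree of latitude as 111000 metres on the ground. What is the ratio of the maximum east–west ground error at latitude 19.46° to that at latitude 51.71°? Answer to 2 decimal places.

1.52

Truncating at 5 decimal places can drop up to a full unit in the last place, so the longitude may be off by as much as 1e-05°.
Error at 19.46° = 1e-05° × 111000 × cos 19.46° ≈ 1.11 × 0.9429 = 1.0466 m.
Error at 51.71° = 1e-05° × 111000 × cos 51.71° ≈ 1.11 × 0.6196 = 0.6878 m.
Ratio: 1.0466 / 0.6878 = cos 19.46° / cos 51.71° ≈ 1.5216.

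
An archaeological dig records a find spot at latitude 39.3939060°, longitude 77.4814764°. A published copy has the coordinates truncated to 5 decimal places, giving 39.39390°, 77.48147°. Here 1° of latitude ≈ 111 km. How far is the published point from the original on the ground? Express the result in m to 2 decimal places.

0.86 m

The latitude changed by +0.0000060° and the longitude by +0.0000064°.
North–south shift: 0.0000060 × 111000 = 0.666 m.
East–west at this latitude: 0.0000064° × 111000 × cos 39.3939° ≈ 0.0000064 × 85780.9 = 0.548998 m.
Hypotenuse of the two orthogonal shifts: √(0.666² + 0.548998²) = 0.863108 m.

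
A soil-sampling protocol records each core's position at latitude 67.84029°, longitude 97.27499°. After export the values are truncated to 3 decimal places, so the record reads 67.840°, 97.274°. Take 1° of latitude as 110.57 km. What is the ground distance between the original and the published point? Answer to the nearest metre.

52 metres

Δlat = 67.84029 − 67.840 = +0.00029°; Δlon = 97.27499 − 97.274 = +0.00099°.
North–south shift: 0.00029 × 110570 = 32.0653 m.
East–west at this latitude: 0.00099° × 110570 × cos 67.84° ≈ 0.00099 × 41706.4 = 41.2893 m.
Combined displacement = (32.0653² + 41.2893²)^½ ≈ 52.278 m.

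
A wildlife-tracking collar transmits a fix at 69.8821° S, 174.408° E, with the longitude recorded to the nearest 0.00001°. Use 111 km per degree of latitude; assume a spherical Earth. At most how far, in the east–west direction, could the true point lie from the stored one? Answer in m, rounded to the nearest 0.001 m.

0.191 m

Rounding to 5 decimal places leaves the longitude within ±5e-06° of the true value.
Parallels shrink by cos φ, so at 69.8821° a degree of longitude is 111000 × 0.3440 ≈ 38178.8 m.
Maximum E–W displacement: 5e-06 × 38178.8 = 0.190894 m.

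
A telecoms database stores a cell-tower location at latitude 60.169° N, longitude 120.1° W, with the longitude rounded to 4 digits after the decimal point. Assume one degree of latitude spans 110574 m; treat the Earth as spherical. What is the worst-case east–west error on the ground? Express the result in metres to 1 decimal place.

Rounding to 4 decimal places leaves the longitude within ±5e-05° of the true value.
At latitude 60.169° a degree of longitude spans 110574 m × cos 60.169° = 110574 × 0.4974 ≈ 55004.3 m.
East–west error: 5e-05° × 55004.3 m/° ≈ 2.75022 m.

2.8 metres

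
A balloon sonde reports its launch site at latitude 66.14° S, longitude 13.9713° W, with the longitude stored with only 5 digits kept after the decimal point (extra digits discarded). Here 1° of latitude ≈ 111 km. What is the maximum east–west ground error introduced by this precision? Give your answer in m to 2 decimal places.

0.45 m

Truncating at 5 decimal places can drop up to a full unit in the last place, so the longitude may be off by as much as 1e-05°.
Parallels shrink by cos φ, so at 66.14° a degree of longitude is 111000 × 0.4045 ≈ 44899.9 m.
East–west error: 1e-05° × 44899.9 m/° ≈ 0.448999 m.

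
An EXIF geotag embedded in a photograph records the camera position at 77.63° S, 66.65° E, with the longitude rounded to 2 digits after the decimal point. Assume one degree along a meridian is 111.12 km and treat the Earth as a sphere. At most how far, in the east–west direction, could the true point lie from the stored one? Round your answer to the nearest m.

119 m

Rounding to 2 decimal places leaves the longitude within ±0.005° of the true value.
Parallels shrink by cos φ, so at 77.63° a degree of longitude is 111120 × 0.2142 ≈ 23804.6 m.
East–west error: 0.005° × 23804.6 m/° ≈ 119.023 m.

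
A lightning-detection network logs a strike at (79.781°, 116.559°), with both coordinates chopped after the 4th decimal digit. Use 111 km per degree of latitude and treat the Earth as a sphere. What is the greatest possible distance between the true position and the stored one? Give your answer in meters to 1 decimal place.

Truncating at 4 decimal places can drop up to a full unit in the last place, so each coordinate may be off by as much as 0.0001°.
N–S: 0.0001° × 111000 m/° = 11.1 m.
Longitude error → 0.0001 × 111000 × cos 79.781° = 0.0001 × 111000 × 0.1774 ≈ 1.96926 m.
The two errors are perpendicular, so the maximum displacement is √(11.1² + 1.96926²) ≈ 11.2733 m.

11.3 meters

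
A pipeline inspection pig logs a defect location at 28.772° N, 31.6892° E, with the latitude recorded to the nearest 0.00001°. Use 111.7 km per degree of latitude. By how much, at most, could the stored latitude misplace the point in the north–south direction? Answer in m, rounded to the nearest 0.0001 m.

0.5585 m

Rounding to 5 decimal places leaves the latitude within ±5e-06° of the true value.
Along the meridian that is 5e-06° × 111700 m/° = 0.5585 m.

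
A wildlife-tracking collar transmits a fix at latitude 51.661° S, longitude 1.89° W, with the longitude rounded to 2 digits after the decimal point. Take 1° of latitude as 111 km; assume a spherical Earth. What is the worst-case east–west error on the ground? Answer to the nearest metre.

Rounding to 2 decimal places leaves the longitude within ±0.005° of the true value.
Parallels shrink by cos φ, so at 51.661° a degree of longitude is 111000 × 0.6203 ≈ 68854.8 m.
East–west error: 0.005° × 68854.8 m/° ≈ 344.274 m.

344 metres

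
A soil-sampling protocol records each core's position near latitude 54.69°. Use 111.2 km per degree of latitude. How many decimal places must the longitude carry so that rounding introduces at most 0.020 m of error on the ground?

At 54.69° one degree of longitude covers 111200 × cos 54.69° ≈ 111200 × 0.5780 ≈ 64273.6 m.
Rounding to N decimal places gives at most 0.5 × 10⁻ᴺ degrees of error, i.e. 0.5 × 10⁻ᴺ × 64273.6 m.
Need 0.5 × 64273.6 × 10⁻ᴺ ≤ 0.020 → 10⁻ᴺ ≤ 6.223e-07, so N ≥ 6.21.
So 7 decimal places suffice (0.00321 m); 6 would allow up to 0.0321 m.

7 decimal places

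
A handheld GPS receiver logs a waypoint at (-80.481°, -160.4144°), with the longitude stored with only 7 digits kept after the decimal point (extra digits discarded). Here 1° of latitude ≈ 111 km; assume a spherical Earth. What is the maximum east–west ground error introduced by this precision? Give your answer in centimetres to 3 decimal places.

0.184 centimetres

Truncating at 7 decimal places can drop up to a full unit in the last place, so the longitude may be off by as much as 1e-07°.
One degree of longitude at 80.481° is 111000 × cos 80.481° ≈ 111000 × 0.1654 = 18356.6 m.
Maximum E–W displacement: 1e-07 × 18356.6 = 0.00183566 m.
That is 0.00183566 m = 0.18357 cm.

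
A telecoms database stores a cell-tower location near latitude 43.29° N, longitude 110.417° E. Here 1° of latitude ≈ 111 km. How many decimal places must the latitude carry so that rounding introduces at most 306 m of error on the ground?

3

One degree of latitude covers 111000 m.
Rounding to N decimal places gives at most 0.5 × 10⁻ᴺ degrees of error, i.e. 0.5 × 10⁻ᴺ × 111000 m.
Need 0.5 × 111000 × 10⁻ᴺ ≤ 306 → 10⁻ᴺ ≤ 5.514e-03, so N ≥ 2.26.
N = 2 would give 555 m (too coarse); N = 3 gives 55.5 m ≤ 306 m.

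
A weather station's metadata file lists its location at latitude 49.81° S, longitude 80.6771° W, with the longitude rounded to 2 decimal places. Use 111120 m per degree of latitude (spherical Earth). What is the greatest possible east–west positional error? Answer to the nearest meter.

359 meters

Rounding to 2 decimal places leaves the longitude within ±0.005° of the true value.
Parallels shrink by cos φ, so at 49.81° a degree of longitude is 111120 × 0.6453 ≈ 71708.4 m.
East–west error: 0.005° × 71708.4 m/° ≈ 358.542 m.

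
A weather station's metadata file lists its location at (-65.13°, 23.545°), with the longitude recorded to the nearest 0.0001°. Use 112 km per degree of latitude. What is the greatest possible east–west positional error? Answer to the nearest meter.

2 meters

Rounding to 4 decimal places leaves the longitude within ±5e-05° of the true value.
At latitude 65.13° a degree of longitude spans 112000 m × cos 65.13° = 112000 × 0.4206 ≈ 47102.8 m.
East–west error: 5e-05° × 47102.8 m/° ≈ 2.35514 m.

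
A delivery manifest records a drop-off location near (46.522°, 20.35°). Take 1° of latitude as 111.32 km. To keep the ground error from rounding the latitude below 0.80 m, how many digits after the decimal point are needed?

One degree of latitude covers 111320 m.
N decimal places → at most half a unit in the last place, 0.5 × 10⁻ᴺ° = 111320/2 × 10⁻ᴺ m.
Setting 55660 × 10⁻ᴺ ≤ 0.80 gives 10ᴺ ≥ 6.958e+04, i.e. N ≥ 4.84.
So 5 decimal places suffice (0.557 m); 4 would allow up to 5.57 m.

5 decimal places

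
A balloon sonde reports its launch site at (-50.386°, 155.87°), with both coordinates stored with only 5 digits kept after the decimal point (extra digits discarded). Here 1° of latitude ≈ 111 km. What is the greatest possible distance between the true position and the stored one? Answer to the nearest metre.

Truncating at 5 decimal places can drop up to a full unit in the last place, so each coordinate may be off by as much as 1e-05°.
Latitude error → 1e-05 × 111000 = 1.11 m along the meridian.
E–W at 50.386°: 1e-05° × 111000 × cos 50.386° = 1e-05 × 111000 × 0.6376 ≈ 0.70775 m.
The two errors are perpendicular, so the maximum displacement is √(1.11² + 0.70775²) ≈ 1.31644 m.

1 metres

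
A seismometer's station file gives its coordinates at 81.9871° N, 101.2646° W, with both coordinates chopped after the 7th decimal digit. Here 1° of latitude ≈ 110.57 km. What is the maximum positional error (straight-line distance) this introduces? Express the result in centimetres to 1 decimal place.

Truncating at 7 decimal places can drop up to a full unit in the last place, so each coordinate may be off by as much as 1e-07°.
North–south component: 1e-07° × 110570 = 0.011057 m.
E–W at 81.9871°: 1e-07° × 110570 × cos 81.9871° = 1e-07 × 110570 × 0.1394 ≈ 0.0015413 m.
Combining orthogonally: (0.011057² + 0.0015413²)^½ ≈ 0.0111639 m.
That is 0.0111639 m = 1.1164 cm.

1.1 centimetres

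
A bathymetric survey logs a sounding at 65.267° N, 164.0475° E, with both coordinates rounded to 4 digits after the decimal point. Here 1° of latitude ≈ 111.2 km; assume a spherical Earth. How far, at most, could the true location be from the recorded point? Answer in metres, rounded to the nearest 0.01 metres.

Rounding to 4 decimal places leaves each coordinate within ±5e-05° of the true value.
N–S: 5e-05° × 111200 m/° = 5.56 m.
Longitude error → 5e-05 × 111200 × cos 65.267° = 5e-05 × 111200 × 0.4184 ≈ 2.32625 m.
Combining orthogonally: (5.56² + 2.32625²)^½ ≈ 6.02703 m.

6.03 metres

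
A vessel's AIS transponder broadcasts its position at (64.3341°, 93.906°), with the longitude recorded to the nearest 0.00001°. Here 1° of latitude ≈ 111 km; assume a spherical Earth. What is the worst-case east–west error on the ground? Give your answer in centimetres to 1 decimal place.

Rounding to 5 decimal places leaves the longitude within ±5e-06° of the true value.
At latitude 64.3341° a degree of longitude spans 111000 m × cos 64.3341° = 111000 × 0.4331 ≈ 48076.6 m.
East–west error: 5e-06° × 48076.6 m/° ≈ 0.240383 m.
That is 0.240383 m = 24.038 cm.

24.0 centimetres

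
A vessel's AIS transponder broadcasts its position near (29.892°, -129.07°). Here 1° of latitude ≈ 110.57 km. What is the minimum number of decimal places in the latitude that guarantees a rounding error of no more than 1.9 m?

5

One degree of latitude covers 110570 m.
With N decimal places the half-ulp bound is 0.5·10⁻ᴺ°, or 0.5·10⁻ᴺ × 110570 m on the ground.
Setting 55285 × 10⁻ᴺ ≤ 1.9 gives 10ᴺ ≥ 2.91e+04, i.e. N ≥ 4.46.
N = 4 would give 5.53 m (too coarse); N = 5 gives 0.553 m ≤ 1.9 m.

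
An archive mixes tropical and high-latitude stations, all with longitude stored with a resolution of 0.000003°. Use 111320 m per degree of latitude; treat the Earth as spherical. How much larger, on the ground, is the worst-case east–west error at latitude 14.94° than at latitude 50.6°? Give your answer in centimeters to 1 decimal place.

5.5 centimeters

With a 0.000003° grid the true value lies within half a step, ±0.000003°/2 = ±1.5e-06°, of the stored one.
At 14.94°: 1.5e-06° × 111320 × cos 14.94° = 1.5e-06 × 111320 × 0.9662 ≈ 0.16134 m.
Error at 50.6° = 1.5e-06° × 111320 × cos 50.6° ≈ 0.16698 × 0.6347 = 0.10599 m.
So the lower-latitude error exceeds the higher by 0.16134 − 0.10599 = 0.055348 m.
That is 0.0553482 m = 5.5348 cm.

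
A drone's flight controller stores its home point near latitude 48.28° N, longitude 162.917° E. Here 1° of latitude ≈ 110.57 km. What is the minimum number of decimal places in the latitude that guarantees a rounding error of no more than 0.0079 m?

One degree of latitude covers 110570 m.
N decimal places → at most half a unit in the last place, 0.5 × 10⁻ᴺ° = 110570/2 × 10⁻ᴺ m.
Setting 55285 × 10⁻ᴺ ≤ 0.0079 gives 10ᴺ ≥ 6.998e+06, i.e. N ≥ 6.84.
At 6 places the error can reach 0.0553 m, but 7 places keeps it to 0.00553 m.

7 decimal places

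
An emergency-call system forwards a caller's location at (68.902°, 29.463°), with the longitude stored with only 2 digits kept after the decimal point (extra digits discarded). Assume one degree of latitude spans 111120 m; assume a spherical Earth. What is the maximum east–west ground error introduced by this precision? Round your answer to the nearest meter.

400 meters

Truncating at 2 decimal places can drop up to a full unit in the last place, so the longitude may be off by as much as 0.01°.
At latitude 68.902° a degree of longitude spans 111120 m × cos 68.902° = 111120 × 0.3600 ≈ 39999.2 m.
East–west error: 0.01° × 39999.2 m/° ≈ 399.992 m.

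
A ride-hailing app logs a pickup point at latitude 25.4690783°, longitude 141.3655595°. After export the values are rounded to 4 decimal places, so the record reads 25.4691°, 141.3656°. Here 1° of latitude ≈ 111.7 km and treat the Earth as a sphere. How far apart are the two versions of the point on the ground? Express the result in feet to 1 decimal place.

Δlat = 25.4690783 − 25.4691 = -0.0000217°; Δlon = 141.3655595 − 141.3656 = -0.0000405°.
N–S: -0.0000217° × 111700 m/° = -2.42389 m.
E–W at 25.4691°: -0.0000405° × 111700 × cos 25.4691° = -0.0000405 × 111700 × 0.9028 ≈ -4.08421 m.
Combined displacement = (2.42389² + 4.08421²)^½ ≈ 4.74932 m.
Converting: 4.74932 m × 3.2808 ft/m ≈ 15.582 ft.

15.6 feet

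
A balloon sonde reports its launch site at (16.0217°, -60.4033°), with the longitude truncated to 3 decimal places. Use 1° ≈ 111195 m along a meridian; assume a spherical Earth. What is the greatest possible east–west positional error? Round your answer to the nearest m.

Truncating at 3 decimal places can drop up to a full unit in the last place, so the longitude may be off by as much as 0.001°.
At latitude 16.0217° a degree of longitude spans 111195 m × cos 16.0217° = 111195 × 0.9612 ≈ 106876 m.
East–west error: 0.001° × 106876 m/° ≈ 106.876 m.

107 m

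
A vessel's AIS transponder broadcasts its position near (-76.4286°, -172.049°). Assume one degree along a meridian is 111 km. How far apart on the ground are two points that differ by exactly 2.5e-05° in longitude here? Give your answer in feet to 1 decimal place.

2.1 feet

2.5e-05° of longitude at 76.4286° is 2.5e-05 × 111000 × cos 76.4286° ≈ 2.5e-05 × 26046.9 = 0.651173 m.
Converting: 0.651173 m × 3.2808 ft/m ≈ 2.1364 ft.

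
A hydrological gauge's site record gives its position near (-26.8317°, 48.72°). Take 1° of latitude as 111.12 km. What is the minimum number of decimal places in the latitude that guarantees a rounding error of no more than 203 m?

One degree of latitude covers 111120 m.
N decimal places → at most half a unit in the last place, 0.5 × 10⁻ᴺ° = 111120/2 × 10⁻ᴺ m.
Need 0.5 × 111120 × 10⁻ᴺ ≤ 203 → 10⁻ᴺ ≤ 3.654e-03, so N ≥ 2.44.
At 2 places the error can reach 556 m, but 3 places keeps it to 55.6 m.

3 decimal places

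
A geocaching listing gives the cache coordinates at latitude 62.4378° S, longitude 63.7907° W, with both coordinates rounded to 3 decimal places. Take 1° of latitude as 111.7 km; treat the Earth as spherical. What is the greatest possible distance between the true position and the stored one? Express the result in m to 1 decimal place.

61.5 m

Rounding to 3 decimal places leaves each coordinate within ±0.0005° of the true value.
Latitude error → 0.0005 × 111700 = 55.85 m along the meridian.
East–west component at 62.4378°: 0.0005° × 111700 × cos 62.4378° ≈ 0.0005 × 51684.8 ≈ 25.8424 m.
Worst case both components are at the extreme and orthogonal: √(55.85² + 25.8424²) ≈ 61.539 m.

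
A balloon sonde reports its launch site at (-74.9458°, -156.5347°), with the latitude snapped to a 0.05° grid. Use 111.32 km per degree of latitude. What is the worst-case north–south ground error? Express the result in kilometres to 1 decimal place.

2.8 kilometres

With a 0.05° grid the true value lies within half a step, ±0.05°/2 = ±0.025°, of the stored one.
So the N–S error is at most 0.025 × 111320 = 2783 m.
That is 2783 m = 2.783 km.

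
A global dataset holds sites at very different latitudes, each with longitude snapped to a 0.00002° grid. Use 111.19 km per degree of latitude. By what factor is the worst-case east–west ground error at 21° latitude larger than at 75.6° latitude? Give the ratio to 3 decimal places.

3.754

With a 0.00002° grid the true value lies within half a step, ±0.00002°/2 = ±1e-05°, of the stored one.
At 21°: 1e-05° × 111190 × cos 21° = 1e-05 × 111190 × 0.9336 ≈ 1.038 m.
At 75.6°: 1e-05° × 111190 × cos 75.6° = 1e-05 × 111190 × 0.2487 ≈ 0.27652 m.
The ratio reduces to cos 21° / cos 75.6° = 0.9336/0.2487 ≈ 3.7540.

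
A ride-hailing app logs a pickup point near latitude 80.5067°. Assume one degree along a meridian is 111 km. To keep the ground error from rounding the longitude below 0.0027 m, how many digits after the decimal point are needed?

7

At 80.5067° one degree of longitude covers 111000 × cos 80.5067° ≈ 111000 × 0.1649 ≈ 18307.5 m.
Rounding to N decimal places gives at most 0.5 × 10⁻ᴺ degrees of error, i.e. 0.5 × 10⁻ᴺ × 18307.5 m.
Need 0.5 × 18307.5 × 10⁻ᴺ ≤ 0.0027 → 10⁻ᴺ ≤ 2.950e-07, so N ≥ 6.53.
N = 6 would give 0.00915 m (too coarse); N = 7 gives 0.000915 m ≤ 0.0027 m.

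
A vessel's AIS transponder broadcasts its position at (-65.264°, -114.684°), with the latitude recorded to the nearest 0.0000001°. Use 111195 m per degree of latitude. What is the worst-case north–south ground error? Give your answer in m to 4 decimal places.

0.0056 m

Rounding to 7 decimal places leaves the latitude within ±5e-08° of the true value.
So the N–S error is at most 5e-08 × 111195 = 0.00555975 m.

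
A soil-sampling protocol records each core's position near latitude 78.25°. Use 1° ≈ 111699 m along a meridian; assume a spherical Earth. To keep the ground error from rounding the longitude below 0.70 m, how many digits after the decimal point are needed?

5 decimal places

At 78.25° one degree of longitude covers 111699 × cos 78.25° ≈ 111699 × 0.2036 ≈ 22746.6 m.
N decimal places → at most half a unit in the last place, 0.5 × 10⁻ᴺ° = 22746.6/2 × 10⁻ᴺ m.
Need 0.5 × 22746.6 × 10⁻ᴺ ≤ 0.70 → 10⁻ᴺ ≤ 6.155e-05, so N ≥ 4.21.
N = 4 would give 1.14 m (too coarse); N = 5 gives 0.114 m ≤ 0.70 m.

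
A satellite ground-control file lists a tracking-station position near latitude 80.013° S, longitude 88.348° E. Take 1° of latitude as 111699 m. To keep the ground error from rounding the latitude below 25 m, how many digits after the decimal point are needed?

One degree of latitude covers 111699 m.
N decimal places → at most half a unit in the last place, 0.5 × 10⁻ᴺ° = 111699/2 × 10⁻ᴺ m.
Need 0.5 × 111699 × 10⁻ᴺ ≤ 25 → 10⁻ᴺ ≤ 4.476e-04, so N ≥ 3.35.
At 3 places the error can reach 55.8 m, but 4 places keeps it to 5.58 m.

4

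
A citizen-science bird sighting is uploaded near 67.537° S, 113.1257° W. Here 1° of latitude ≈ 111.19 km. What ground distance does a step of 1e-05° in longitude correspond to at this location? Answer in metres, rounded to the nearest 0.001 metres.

0.425 metres

At 67.537° a degree of longitude is 111190 × cos 67.537° ≈ 42484.2 m, so 1e-05° corresponds to 0.424842 m.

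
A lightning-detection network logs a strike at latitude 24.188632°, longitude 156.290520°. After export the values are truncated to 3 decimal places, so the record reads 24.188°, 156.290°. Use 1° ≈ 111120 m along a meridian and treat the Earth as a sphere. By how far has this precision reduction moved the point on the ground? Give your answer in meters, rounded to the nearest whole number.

88 meters

The latitude changed by +0.000632° and the longitude by +0.000520°.
N–S: 0.000632° × 111120 m/° = 70.2278 m.
East–west at this latitude: 0.000520° × 111120 × cos 24.188° ≈ 0.000520 × 101364 = 52.7094 m.
Hypotenuse of the two orthogonal shifts: √(70.2278² + 52.7094²) = 87.8079 m.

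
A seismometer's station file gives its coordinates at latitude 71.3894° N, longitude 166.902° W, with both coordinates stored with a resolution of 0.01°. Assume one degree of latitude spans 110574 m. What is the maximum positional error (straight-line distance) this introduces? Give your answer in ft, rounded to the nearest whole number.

With a 0.01° grid the true value lies within half a step, ±0.01°/2 = ±0.005°, of the stored one.
N–S: 0.005° × 110574 m/° = 552.87 m.
East–west component at 71.3894°: 0.005° × 110574 × cos 71.3894° ≈ 0.005 × 35288 ≈ 176.44 m.
The two errors are perpendicular, so the maximum displacement is √(552.87² + 176.44²) ≈ 580.342 m.
In feet: 580.342 m ÷ 0.3048 ≈ 1904 ft.

1904 ft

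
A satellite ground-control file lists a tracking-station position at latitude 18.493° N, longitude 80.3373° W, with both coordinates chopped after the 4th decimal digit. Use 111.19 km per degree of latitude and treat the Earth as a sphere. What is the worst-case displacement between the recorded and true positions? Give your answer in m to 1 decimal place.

15.3 m

Truncating at 4 decimal places can drop up to a full unit in the last place, so each coordinate may be off by as much as 0.0001°.
North–south component: 0.0001° × 111190 = 11.119 m.
E–W at 18.493°: 0.0001° × 111190 × cos 18.493° = 0.0001 × 111190 × 0.9484 ≈ 10.5448 m.
Worst case both components are at the extreme and orthogonal: √(11.119² + 10.5448²) ≈ 15.324 m.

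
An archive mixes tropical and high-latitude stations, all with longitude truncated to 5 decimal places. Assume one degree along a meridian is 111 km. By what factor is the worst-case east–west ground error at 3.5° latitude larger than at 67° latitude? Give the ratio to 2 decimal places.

Truncating at 5 decimal places can drop up to a full unit in the last place, so the longitude may be off by as much as 1e-05°.
At 3.5°: 1e-05° × 111000 × cos 3.5° = 1e-05 × 111000 × 0.9981 ≈ 1.1079 m.
At 67°: 1e-05° × 111000 × cos 67° = 1e-05 × 111000 × 0.3907 ≈ 0.43371 m.
Ratio: 1.1079 / 0.43371 = cos 3.5° / cos 67° ≈ 2.5545.

2.55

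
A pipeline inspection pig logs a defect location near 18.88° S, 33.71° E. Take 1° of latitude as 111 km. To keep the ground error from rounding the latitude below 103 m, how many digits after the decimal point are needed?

One degree of latitude covers 111000 m.
N decimal places → at most half a unit in the last place, 0.5 × 10⁻ᴺ° = 111000/2 × 10⁻ᴺ m.
Need 0.5 × 111000 × 10⁻ᴺ ≤ 103 → 10⁻ᴺ ≤ 1.856e-03, so N ≥ 2.73.
So 3 decimal places suffice (55.5 m); 2 would allow up to 555 m.

3 decimal places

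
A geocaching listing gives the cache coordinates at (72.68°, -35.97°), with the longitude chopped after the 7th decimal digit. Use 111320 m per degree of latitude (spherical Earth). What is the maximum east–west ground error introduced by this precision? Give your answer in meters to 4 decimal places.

Truncating at 7 decimal places can drop up to a full unit in the last place, so the longitude may be off by as much as 1e-07°.
One degree of longitude at 72.68° is 111320 × cos 72.68° ≈ 111320 × 0.2977 = 33140.9 m.
East–west error: 1e-07° × 33140.9 m/° ≈ 0.00331409 m.

0.0033 meters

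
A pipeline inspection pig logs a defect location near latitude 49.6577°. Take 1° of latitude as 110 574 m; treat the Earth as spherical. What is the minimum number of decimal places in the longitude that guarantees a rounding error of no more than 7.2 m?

At 49.6577° one degree of longitude covers 110574 × cos 49.6577° ≈ 110574 × 0.6474 ≈ 71580.4 m.
N decimal places → at most half a unit in the last place, 0.5 × 10⁻ᴺ° = 71580.4/2 × 10⁻ᴺ m.
Setting 35790.2 × 10⁻ᴺ ≤ 7.2 gives 10ᴺ ≥ 4971, i.e. N ≥ 3.70.
At 3 places the error can reach 35.8 m, but 4 places keeps it to 3.58 m.

4 decimal places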